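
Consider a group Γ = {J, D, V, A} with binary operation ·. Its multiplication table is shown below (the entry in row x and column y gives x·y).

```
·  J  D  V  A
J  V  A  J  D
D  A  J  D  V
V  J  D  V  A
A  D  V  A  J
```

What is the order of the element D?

4

The identity element is V (its row matches the header).
D^1 = D
D^2 = D·D = J
D^3 = J·D = A
D^4 = A·D = V
The first power of D equal to the identity is D^4, so ord(D) = 4.
(Structurally, Γ here is isomorphic to the cyclic group Z_4.)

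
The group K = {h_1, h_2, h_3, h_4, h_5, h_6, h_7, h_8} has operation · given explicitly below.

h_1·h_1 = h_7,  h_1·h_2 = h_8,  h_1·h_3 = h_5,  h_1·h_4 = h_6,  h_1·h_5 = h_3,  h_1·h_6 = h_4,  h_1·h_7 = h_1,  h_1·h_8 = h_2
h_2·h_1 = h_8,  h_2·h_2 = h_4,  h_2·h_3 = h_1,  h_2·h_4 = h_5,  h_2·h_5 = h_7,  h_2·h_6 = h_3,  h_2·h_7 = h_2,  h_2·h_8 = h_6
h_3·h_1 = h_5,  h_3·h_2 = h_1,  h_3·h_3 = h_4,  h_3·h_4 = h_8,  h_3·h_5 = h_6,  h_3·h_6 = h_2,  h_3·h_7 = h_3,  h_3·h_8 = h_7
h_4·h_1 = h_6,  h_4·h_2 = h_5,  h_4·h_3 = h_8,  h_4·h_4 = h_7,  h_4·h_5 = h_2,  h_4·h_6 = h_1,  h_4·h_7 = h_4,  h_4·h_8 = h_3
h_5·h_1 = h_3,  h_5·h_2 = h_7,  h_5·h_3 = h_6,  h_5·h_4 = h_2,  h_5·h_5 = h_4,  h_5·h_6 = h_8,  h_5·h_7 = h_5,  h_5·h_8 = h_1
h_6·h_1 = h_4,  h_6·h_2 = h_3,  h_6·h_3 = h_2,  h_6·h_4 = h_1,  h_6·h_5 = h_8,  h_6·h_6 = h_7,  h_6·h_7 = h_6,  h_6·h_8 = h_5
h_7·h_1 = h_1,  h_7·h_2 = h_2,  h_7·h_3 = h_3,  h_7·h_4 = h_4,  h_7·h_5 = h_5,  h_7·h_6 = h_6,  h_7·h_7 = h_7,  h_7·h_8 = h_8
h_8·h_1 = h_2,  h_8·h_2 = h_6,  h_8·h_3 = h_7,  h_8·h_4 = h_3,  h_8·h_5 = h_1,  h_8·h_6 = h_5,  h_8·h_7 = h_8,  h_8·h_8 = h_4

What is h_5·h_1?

h_3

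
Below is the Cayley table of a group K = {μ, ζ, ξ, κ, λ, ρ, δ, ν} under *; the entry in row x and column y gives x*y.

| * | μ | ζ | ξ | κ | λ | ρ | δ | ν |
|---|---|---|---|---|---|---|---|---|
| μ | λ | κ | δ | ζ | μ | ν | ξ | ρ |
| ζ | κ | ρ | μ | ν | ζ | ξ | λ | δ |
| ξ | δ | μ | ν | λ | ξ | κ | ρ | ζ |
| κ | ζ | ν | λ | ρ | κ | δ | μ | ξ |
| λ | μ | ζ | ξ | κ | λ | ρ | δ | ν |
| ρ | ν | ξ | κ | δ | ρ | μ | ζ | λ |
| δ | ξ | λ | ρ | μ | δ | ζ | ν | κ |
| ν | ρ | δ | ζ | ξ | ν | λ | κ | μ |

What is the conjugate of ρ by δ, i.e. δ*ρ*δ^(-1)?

The identity is λ. In row δ, the entry λ sits in column ζ, so δ^(-1) = ζ.
δ*ρ = ζ
ζ*ζ = ρ

ρ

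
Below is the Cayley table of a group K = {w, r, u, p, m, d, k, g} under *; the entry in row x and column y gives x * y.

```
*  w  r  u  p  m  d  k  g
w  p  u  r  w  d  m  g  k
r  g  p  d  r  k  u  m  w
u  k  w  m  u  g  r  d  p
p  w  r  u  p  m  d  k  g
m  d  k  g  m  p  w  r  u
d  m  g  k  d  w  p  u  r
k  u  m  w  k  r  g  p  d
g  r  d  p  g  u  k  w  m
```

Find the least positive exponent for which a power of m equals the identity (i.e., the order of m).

2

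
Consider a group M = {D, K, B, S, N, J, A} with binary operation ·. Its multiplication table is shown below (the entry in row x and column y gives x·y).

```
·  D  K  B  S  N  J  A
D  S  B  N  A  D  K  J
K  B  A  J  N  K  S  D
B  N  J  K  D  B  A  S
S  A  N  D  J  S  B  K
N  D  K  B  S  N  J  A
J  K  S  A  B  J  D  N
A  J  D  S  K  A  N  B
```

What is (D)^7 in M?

D^1 = D
D^2 = D·D = S
D^3 = S·D = A
D^4 = A·D = J
D^5 = J·D = K
D^6 = K·D = B
D^7 = B·D = N
(Structurally, M here is isomorphic to the cyclic group Z_7.)

N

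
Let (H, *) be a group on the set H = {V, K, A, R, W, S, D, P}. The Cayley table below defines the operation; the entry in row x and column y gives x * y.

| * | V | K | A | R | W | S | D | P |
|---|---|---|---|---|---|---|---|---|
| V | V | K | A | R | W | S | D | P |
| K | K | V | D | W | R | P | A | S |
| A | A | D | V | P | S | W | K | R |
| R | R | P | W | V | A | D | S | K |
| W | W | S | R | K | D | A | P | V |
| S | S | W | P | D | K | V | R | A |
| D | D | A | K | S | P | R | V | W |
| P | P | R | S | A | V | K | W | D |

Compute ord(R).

The identity element is V (its row matches the header).
R^1 = R
R^2 = R * R = V
The first power of R equal to the identity is R^2, so ord(R) = 2.
(Structurally, H here is isomorphic to the dihedral group D_4.)

2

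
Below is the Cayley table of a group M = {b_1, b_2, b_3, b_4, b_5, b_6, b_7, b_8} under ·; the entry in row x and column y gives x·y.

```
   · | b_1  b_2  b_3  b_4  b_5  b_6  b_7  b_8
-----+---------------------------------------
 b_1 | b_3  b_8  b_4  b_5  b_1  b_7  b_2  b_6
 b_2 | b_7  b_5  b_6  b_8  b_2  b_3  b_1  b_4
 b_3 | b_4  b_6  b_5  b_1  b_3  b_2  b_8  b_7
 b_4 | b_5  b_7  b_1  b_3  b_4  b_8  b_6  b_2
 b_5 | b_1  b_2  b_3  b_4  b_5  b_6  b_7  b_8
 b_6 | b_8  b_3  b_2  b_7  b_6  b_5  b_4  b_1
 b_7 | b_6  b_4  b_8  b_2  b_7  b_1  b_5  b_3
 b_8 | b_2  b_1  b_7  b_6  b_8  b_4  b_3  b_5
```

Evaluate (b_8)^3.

b_8^1 = b_8
b_8^2 = b_8·b_8 = b_5
b_8^3 = b_5·b_8 = b_8

b_8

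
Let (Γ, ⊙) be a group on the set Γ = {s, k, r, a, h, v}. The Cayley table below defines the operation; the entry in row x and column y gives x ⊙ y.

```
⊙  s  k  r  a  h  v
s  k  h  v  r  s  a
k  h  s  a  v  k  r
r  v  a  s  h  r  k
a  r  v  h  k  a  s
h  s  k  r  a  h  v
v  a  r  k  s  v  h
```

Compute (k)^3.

k^1 = k
k^2 = k ⊙ k = s
k^3 = s ⊙ k = h
(Structurally, Γ here is isomorphic to the cyclic group Z_6.)

h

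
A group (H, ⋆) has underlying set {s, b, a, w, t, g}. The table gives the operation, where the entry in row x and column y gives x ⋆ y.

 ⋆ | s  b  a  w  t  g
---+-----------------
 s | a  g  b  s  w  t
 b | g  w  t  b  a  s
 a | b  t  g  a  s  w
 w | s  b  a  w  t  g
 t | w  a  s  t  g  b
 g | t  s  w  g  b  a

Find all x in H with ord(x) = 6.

{s, t}

Identity is w. Compute the order of each non-identity element by repeated multiplication:
  s: s → a → b → g → t → w  (order 6)
  b: b → w  (order 2)
  a: a → g → w  (order 3)
  t: t → g → b → a → s → w  (order 6)
  g: g → a → w  (order 3)
Elements of order 6: {s, t}.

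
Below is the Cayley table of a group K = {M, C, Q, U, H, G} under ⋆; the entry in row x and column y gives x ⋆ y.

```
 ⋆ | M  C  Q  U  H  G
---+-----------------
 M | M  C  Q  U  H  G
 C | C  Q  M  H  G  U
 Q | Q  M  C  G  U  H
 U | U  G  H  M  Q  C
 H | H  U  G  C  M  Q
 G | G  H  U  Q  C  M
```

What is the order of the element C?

3

The identity element is M (its row matches the header).
C^1 = C
C^2 = C ⋆ C = Q
C^3 = Q ⋆ C = M
The first power of C equal to the identity is C^3, so ord(C) = 3.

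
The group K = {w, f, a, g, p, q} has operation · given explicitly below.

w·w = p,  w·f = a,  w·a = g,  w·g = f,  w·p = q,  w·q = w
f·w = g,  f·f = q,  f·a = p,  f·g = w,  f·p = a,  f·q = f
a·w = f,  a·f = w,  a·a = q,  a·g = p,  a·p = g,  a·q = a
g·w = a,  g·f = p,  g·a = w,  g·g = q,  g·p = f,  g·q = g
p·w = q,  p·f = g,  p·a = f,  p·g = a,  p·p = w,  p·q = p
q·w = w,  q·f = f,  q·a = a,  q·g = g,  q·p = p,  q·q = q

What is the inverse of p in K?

w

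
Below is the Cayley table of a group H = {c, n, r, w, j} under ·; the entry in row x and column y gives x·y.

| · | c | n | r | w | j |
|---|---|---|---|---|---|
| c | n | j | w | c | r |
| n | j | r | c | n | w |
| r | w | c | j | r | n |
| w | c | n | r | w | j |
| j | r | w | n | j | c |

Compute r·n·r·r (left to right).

r

r·n = c
c·r = w
w·r = r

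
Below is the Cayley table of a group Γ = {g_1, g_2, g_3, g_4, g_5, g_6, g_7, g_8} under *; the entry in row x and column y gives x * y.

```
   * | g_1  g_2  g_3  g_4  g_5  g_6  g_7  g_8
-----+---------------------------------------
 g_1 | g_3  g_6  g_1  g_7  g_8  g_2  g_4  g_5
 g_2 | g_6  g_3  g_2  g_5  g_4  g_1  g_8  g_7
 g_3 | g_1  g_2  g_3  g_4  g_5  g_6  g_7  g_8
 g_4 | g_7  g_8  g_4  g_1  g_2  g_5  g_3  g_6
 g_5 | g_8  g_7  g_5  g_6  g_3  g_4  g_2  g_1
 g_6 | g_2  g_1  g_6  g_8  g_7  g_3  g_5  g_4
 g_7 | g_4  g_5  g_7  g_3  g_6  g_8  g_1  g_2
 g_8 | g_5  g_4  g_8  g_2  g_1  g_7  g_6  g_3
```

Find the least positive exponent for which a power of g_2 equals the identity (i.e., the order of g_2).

The identity element is g_3 (its row matches the header).
g_2^1 = g_2
g_2^2 = g_2 * g_2 = g_3
The first power of g_2 equal to the identity is g_2^2, so ord(g_2) = 2.
(Structurally, Γ here is isomorphic to the dihedral group D_4.)

2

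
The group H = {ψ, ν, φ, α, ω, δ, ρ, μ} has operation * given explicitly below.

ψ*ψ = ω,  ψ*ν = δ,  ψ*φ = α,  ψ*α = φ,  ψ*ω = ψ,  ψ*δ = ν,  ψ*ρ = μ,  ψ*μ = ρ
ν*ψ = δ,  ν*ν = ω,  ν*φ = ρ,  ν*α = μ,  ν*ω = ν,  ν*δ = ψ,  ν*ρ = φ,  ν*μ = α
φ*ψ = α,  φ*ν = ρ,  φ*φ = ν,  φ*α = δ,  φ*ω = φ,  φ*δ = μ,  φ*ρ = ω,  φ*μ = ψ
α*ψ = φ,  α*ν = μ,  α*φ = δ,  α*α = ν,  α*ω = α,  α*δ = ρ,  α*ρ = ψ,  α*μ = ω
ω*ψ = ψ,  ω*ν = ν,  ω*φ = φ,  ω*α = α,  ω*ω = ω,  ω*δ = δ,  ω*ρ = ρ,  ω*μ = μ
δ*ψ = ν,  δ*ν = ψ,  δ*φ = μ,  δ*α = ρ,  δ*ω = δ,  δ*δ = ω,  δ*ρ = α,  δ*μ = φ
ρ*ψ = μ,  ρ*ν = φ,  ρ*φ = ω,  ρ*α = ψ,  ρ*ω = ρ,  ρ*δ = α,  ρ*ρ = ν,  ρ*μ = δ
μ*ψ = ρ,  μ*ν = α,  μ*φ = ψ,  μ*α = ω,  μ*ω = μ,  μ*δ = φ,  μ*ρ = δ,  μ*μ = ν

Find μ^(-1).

First locate the identity: row ω matches the header, so ω is the identity.
Scan row μ for ω: μ * α = ω. Hence μ^(-1) = α.

α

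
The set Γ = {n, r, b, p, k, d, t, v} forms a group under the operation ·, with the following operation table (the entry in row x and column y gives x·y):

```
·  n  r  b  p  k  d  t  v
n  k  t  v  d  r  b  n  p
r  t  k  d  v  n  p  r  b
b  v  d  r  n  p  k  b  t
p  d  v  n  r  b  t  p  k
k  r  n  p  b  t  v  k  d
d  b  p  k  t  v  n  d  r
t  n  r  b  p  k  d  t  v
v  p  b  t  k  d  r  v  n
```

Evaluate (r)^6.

k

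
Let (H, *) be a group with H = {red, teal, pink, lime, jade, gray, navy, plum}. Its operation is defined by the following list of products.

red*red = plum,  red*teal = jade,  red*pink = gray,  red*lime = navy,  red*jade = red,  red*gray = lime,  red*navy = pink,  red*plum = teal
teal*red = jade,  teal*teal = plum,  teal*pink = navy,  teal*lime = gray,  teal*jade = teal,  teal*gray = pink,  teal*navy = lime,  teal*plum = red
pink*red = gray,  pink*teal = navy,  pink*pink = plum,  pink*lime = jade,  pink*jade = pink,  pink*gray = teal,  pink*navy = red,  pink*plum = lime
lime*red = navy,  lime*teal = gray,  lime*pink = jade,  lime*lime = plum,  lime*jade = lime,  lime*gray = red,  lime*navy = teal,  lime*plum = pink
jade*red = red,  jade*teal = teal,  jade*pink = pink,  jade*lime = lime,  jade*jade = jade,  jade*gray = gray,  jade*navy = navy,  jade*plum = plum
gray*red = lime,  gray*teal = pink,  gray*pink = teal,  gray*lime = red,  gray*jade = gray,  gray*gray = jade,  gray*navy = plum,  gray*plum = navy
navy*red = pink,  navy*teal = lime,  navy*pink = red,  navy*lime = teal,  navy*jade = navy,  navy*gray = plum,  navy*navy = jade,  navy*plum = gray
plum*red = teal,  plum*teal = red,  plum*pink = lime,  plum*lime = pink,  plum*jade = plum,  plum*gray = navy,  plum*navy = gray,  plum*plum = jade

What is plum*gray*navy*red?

red

plum*gray = navy
navy*navy = jade
jade*red = red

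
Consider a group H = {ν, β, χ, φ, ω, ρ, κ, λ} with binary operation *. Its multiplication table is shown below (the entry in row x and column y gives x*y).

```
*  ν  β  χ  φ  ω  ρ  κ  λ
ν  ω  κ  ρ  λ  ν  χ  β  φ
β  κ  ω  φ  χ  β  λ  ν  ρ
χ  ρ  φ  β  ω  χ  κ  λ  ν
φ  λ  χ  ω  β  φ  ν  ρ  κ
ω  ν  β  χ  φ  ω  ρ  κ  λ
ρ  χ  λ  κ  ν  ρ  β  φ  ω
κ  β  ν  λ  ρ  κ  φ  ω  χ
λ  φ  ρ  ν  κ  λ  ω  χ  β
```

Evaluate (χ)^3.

φ

χ^1 = χ
χ^2 = χ*χ = β
χ^3 = β*χ = φ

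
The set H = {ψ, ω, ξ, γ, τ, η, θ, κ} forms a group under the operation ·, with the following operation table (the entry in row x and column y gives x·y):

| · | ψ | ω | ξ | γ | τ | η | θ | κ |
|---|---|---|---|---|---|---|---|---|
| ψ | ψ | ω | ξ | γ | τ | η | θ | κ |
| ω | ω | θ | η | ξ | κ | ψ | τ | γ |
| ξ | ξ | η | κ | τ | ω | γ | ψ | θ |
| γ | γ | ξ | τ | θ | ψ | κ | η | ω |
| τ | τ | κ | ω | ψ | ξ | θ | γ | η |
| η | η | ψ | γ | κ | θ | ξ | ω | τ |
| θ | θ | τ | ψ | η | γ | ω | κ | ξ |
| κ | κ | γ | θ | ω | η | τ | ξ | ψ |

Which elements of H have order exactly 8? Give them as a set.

{γ, η, τ, ω}

Identity is ψ. Compute the order of each non-identity element by repeated multiplication:
  ω: ω → θ → τ → κ → γ → ξ → η → ψ  (order 8)
  ξ: ξ → κ → θ → ψ  (order 4)
  γ: γ → θ → η → κ → ω → ξ → τ → ψ  (order 8)
  τ: τ → ξ → ω → κ → η → θ → γ → ψ  (order 8)
  η: η → ξ → γ → κ → τ → θ → ω → ψ  (order 8)
  θ: θ → κ → ξ → ψ  (order 4)
  κ: κ → ψ  (order 2)
Elements of order 8: {γ, η, τ, ω}.
(Structurally, H here is isomorphic to the cyclic group Z_8.)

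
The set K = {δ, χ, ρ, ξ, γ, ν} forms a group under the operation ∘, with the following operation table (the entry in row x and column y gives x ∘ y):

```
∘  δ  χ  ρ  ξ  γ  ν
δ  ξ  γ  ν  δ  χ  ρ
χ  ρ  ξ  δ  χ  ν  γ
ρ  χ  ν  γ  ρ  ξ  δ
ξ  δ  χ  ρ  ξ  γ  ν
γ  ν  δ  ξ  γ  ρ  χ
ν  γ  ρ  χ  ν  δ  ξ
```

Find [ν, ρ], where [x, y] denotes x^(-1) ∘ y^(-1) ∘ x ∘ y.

Identity is ξ; from the table ν^(-1) = ν and ρ^(-1) = γ.
ν ∘ γ = δ
δ ∘ ν = ρ
ρ ∘ ρ = γ

γ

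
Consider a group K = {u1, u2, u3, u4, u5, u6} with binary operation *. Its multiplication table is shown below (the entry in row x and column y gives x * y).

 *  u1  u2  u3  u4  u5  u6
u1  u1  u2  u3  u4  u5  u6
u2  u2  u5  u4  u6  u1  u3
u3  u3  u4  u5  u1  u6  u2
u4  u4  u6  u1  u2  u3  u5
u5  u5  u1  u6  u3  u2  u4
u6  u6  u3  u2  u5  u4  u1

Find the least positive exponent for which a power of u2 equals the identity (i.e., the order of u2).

3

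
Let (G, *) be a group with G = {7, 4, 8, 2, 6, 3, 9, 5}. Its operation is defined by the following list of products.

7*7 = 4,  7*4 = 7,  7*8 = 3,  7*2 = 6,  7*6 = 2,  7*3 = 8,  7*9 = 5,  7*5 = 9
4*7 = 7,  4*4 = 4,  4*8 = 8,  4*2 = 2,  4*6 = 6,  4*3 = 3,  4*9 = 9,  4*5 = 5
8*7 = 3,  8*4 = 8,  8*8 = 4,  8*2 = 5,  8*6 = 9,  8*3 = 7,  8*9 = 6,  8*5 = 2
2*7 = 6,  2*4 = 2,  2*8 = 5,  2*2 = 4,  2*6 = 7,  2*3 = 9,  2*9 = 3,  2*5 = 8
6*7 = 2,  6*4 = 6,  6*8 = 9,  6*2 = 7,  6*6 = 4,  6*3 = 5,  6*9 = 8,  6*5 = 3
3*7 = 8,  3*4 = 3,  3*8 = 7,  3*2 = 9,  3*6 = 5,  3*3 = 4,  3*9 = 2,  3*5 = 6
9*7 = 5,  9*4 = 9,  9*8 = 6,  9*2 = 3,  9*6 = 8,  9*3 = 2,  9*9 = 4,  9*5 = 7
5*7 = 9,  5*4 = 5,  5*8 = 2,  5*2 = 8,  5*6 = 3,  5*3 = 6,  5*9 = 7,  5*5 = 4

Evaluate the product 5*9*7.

5*9 = 7
7*7 = 4
(Structurally, G here is isomorphic to the elementary abelian group (Z_2)^3.)

4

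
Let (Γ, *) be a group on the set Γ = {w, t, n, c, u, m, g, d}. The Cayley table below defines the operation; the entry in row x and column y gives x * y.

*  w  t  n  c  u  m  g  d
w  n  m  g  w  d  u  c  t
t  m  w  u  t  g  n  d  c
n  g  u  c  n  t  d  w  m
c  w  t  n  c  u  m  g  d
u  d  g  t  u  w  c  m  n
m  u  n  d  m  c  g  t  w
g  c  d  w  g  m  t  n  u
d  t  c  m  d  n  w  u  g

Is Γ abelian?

Check whether the table is symmetric across its main diagonal.
Every entry (row x, col y) equals the entry (row y, col x), so Γ is abelian.
(In fact Γ ≅ the cyclic group Z_8.)

Yes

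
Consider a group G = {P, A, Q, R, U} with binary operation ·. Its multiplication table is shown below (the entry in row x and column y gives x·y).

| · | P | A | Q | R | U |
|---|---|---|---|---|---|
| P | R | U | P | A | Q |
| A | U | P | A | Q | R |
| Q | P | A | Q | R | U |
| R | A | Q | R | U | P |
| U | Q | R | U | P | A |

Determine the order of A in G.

The identity element is Q (its row matches the header).
A^1 = A
A^2 = A·A = P
A^3 = P·A = U
A^4 = U·A = R
A^5 = R·A = Q
The first power of A equal to the identity is A^5, so ord(A) = 5.

5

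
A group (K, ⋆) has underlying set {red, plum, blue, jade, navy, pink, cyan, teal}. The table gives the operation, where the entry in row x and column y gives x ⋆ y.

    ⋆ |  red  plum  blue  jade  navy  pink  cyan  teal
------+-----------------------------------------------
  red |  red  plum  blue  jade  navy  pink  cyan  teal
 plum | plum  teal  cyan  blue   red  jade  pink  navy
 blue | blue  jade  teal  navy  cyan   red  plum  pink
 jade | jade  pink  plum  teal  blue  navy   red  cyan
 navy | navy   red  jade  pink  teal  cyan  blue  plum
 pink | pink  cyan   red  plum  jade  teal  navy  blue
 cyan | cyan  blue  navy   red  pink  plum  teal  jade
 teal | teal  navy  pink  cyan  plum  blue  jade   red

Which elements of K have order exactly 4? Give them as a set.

{blue, cyan, jade, navy, pink, plum}

Identity is red. Compute the order of each non-identity element by repeated multiplication:
  plum: plum → teal → navy → red  (order 4)
  blue: blue → teal → pink → red  (order 4)
  jade: jade → teal → cyan → red  (order 4)
  navy: navy → teal → plum → red  (order 4)
  pink: pink → teal → blue → red  (order 4)
  cyan: cyan → teal → jade → red  (order 4)
  teal: teal → red  (order 2)
Elements of order 4: {blue, cyan, jade, navy, pink, plum}.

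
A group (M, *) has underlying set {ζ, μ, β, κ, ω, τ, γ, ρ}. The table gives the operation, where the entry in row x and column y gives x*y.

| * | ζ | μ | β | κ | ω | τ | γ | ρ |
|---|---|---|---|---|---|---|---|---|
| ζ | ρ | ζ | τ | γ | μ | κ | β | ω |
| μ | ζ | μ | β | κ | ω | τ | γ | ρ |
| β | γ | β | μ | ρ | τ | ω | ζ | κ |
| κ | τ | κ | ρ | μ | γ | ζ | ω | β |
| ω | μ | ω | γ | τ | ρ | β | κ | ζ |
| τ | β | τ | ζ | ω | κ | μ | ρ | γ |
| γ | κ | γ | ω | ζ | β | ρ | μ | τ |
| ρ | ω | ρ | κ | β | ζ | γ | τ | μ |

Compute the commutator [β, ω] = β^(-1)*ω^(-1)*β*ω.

Identity is μ; from the table β^(-1) = β and ω^(-1) = ζ.
β*ζ = γ
γ*β = ω
ω*ω = ρ
(Structurally, M here is isomorphic to the dihedral group D_4.)

ρ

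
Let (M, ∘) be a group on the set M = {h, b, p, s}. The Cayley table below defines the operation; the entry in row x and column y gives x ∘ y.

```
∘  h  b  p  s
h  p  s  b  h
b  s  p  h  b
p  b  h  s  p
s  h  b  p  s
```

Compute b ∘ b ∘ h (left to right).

b

b ∘ b = p
p ∘ h = b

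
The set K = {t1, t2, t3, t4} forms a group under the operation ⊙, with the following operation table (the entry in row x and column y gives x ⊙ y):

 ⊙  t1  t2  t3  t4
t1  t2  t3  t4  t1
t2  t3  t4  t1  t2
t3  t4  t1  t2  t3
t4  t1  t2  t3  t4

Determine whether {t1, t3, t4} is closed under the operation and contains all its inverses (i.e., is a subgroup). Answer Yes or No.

No

t3 ⊙ t3 = t2, which is not in {t1, t3, t4}.
The subset is not closed under ⊙, so it is not a subgroup.
(Structurally, K here is isomorphic to the cyclic group Z_4.)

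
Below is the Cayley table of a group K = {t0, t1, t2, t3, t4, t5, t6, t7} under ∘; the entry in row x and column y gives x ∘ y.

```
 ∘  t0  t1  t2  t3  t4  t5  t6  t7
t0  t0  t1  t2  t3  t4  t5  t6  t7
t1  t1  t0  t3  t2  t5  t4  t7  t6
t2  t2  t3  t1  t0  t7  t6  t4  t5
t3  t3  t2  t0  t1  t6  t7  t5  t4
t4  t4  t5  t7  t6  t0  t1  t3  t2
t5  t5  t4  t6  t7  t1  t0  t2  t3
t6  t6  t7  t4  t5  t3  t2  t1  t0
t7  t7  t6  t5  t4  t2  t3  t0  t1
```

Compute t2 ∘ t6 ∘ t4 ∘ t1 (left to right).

t1

t2 ∘ t6 = t4
t4 ∘ t4 = t0
t0 ∘ t1 = t1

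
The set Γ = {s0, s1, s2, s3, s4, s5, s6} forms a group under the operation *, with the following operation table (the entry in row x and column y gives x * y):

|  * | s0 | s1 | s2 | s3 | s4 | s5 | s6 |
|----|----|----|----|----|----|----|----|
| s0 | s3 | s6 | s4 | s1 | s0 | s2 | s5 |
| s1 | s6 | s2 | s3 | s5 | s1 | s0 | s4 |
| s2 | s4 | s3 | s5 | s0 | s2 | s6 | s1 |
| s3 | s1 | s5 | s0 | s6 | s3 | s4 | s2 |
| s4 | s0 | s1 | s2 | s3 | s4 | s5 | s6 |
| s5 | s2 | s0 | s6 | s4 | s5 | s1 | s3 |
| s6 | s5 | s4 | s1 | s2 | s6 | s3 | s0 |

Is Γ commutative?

Check whether the table is symmetric across its main diagonal.
Every entry (row x, col y) equals the entry (row y, col x), so Γ is abelian.
(In fact Γ ≅ the cyclic group Z_7.)

Yes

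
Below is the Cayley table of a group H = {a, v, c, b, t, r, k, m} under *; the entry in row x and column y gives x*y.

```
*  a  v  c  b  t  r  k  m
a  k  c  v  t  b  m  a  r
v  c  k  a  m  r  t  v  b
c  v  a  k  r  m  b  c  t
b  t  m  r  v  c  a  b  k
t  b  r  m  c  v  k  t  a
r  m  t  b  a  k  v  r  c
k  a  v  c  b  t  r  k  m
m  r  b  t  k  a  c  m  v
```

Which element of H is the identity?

The identity e satisfies e*x = x for all x, so its row in the table reproduces the column headers.
Row k reads: a, v, c, b, t, r, k, m — exactly the header order. So k is the identity.

k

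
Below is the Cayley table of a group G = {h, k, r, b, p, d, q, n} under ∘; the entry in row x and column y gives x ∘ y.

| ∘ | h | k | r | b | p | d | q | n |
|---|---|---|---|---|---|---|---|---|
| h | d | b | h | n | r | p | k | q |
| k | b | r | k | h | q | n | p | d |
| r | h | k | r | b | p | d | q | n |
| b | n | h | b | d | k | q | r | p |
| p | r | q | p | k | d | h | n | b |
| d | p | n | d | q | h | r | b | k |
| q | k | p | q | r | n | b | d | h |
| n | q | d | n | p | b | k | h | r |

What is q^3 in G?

q^1 = q
q^2 = q ∘ q = d
q^3 = d ∘ q = b
(Structurally, G here is isomorphic to Z_2 x Z_4.)

b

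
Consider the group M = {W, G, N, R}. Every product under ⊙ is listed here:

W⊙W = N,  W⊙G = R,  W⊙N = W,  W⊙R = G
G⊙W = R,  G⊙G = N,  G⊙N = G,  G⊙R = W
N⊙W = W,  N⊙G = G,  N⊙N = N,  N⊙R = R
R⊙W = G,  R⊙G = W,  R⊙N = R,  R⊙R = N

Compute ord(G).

The identity element is N (its row matches the header).
G^1 = G
G^2 = G ⊙ G = N
The first power of G equal to the identity is G^2, so ord(G) = 2.
(Structurally, M here is isomorphic to the Klein four-group V_4.)

2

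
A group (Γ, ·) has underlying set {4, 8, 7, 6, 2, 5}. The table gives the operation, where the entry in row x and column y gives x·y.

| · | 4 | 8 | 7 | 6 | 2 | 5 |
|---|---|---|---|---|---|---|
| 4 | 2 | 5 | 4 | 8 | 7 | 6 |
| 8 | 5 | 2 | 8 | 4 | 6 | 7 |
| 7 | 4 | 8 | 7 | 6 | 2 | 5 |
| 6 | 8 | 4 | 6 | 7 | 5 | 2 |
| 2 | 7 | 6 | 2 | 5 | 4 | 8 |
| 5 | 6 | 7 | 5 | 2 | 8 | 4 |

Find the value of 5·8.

7

Read row 5, column 8: 5·8 = 7.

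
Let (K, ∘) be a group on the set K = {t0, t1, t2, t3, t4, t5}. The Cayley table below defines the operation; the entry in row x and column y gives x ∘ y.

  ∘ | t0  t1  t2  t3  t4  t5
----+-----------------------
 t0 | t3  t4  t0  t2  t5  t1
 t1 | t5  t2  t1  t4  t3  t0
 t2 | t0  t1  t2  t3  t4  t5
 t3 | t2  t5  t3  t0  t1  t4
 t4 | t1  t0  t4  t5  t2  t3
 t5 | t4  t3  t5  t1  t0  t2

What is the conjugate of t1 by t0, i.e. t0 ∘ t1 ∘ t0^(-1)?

The identity is t2. In row t0, the entry t2 sits in column t3, so t0^(-1) = t3.
t0 ∘ t1 = t4
t4 ∘ t3 = t5
(Structurally, K here is isomorphic to the symmetric group S_3.)

t5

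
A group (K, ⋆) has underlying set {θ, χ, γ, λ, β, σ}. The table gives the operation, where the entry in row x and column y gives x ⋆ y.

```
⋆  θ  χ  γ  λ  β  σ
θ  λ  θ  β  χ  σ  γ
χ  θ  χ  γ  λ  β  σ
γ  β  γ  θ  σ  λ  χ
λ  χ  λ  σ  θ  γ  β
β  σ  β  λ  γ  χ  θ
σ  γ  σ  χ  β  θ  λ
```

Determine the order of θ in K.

3

The identity element is χ (its row matches the header).
θ^1 = θ
θ^2 = θ ⋆ θ = λ
θ^3 = λ ⋆ θ = χ
The first power of θ equal to the identity is θ^3, so ord(θ) = 3.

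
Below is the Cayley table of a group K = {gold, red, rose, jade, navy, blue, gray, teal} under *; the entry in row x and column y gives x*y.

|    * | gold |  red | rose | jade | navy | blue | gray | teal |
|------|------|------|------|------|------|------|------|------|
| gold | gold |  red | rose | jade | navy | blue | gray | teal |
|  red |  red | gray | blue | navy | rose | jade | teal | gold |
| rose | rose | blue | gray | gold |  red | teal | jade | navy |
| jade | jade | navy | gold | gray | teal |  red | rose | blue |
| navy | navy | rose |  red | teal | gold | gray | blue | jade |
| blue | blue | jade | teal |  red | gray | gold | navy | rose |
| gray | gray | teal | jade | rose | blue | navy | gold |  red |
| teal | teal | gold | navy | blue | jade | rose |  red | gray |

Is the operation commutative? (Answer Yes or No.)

Yes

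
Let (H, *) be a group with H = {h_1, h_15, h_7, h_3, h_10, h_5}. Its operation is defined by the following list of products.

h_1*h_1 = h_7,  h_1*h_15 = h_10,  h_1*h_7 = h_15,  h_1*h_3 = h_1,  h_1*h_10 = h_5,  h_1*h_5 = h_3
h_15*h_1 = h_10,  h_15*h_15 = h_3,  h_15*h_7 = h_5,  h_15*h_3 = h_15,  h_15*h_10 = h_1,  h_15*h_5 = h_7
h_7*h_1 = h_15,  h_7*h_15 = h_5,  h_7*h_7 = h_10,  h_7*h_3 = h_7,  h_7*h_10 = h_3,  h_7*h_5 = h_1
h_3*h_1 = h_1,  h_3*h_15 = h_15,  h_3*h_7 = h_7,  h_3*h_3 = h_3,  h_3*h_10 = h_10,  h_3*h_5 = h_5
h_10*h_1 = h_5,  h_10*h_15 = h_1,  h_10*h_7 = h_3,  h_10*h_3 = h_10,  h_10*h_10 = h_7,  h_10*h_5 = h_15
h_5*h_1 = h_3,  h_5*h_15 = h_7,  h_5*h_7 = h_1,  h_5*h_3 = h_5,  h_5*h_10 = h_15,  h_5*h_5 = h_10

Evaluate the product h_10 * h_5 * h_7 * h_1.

h_3

h_10 * h_5 = h_15
h_15 * h_7 = h_5
h_5 * h_1 = h_3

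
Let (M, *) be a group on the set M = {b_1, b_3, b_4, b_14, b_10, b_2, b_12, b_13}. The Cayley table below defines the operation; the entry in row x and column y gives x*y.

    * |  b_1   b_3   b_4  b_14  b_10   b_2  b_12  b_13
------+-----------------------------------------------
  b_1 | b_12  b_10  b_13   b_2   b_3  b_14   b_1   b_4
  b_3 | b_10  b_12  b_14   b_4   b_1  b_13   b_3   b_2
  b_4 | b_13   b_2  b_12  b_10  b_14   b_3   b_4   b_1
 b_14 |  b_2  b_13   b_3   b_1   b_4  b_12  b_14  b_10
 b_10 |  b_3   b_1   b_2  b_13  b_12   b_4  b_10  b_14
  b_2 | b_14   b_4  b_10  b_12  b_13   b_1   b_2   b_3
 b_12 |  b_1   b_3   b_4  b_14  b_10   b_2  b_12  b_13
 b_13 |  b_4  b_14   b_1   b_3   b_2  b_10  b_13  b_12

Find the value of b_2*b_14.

b_12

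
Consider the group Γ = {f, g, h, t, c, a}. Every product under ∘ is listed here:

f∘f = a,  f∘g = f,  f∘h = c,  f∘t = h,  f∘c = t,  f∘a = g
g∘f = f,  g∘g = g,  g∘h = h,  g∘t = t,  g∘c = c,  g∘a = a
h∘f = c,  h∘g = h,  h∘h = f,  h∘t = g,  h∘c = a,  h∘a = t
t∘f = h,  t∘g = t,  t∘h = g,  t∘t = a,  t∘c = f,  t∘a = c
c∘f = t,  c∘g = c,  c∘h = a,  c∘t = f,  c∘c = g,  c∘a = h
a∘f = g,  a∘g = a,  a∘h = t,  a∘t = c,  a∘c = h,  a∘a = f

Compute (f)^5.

f^1 = f
f^2 = f ∘ f = a
f^3 = a ∘ f = g
f^4 = g ∘ f = f
f^5 = f ∘ f = a
(Structurally, Γ here is isomorphic to the cyclic group Z_6.)

a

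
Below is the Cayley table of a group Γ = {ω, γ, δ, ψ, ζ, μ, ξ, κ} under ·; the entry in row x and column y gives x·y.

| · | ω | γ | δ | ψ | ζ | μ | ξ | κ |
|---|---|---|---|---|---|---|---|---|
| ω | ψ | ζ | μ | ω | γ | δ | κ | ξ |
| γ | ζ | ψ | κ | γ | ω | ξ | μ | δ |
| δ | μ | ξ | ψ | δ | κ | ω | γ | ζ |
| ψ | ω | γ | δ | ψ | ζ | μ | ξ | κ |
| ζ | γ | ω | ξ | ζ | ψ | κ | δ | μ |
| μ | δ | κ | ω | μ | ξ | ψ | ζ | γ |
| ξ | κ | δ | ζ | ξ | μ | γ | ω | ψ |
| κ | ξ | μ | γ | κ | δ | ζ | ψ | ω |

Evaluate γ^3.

γ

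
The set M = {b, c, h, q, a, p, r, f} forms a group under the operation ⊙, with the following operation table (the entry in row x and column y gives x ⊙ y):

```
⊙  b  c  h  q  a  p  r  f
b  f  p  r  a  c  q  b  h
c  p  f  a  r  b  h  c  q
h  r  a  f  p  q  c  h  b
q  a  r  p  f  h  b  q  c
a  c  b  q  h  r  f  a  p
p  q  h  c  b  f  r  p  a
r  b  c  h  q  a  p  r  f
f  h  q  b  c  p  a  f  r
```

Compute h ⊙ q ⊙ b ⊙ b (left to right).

a

h ⊙ q = p
p ⊙ b = q
q ⊙ b = a
(Structurally, M here is isomorphic to Z_2 x Z_4.)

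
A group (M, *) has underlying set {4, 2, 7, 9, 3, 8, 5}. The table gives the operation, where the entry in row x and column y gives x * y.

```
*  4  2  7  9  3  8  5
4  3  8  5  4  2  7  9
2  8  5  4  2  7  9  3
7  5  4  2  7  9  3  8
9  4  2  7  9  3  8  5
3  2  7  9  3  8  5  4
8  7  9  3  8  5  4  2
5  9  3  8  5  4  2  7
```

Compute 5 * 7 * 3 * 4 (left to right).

9

5 * 7 = 8
8 * 3 = 5
5 * 4 = 9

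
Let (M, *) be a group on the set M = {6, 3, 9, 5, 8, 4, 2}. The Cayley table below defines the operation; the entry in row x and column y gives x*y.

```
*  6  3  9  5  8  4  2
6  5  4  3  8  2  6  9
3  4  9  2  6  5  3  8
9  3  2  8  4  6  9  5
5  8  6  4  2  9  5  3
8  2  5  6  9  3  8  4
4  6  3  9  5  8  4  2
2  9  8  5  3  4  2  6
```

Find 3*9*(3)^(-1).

9

The identity is 4. In row 3, the entry 4 sits in column 6, so 3^(-1) = 6.
3*9 = 2
2*6 = 9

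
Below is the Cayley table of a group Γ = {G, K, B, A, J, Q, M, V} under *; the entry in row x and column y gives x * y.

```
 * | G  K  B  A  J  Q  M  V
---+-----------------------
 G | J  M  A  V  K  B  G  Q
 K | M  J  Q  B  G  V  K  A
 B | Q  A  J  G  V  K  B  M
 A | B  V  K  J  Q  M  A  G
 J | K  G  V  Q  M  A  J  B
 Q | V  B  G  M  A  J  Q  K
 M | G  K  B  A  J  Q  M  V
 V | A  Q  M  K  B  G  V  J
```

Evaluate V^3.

V^1 = V
V^2 = V * V = J
V^3 = J * V = B

B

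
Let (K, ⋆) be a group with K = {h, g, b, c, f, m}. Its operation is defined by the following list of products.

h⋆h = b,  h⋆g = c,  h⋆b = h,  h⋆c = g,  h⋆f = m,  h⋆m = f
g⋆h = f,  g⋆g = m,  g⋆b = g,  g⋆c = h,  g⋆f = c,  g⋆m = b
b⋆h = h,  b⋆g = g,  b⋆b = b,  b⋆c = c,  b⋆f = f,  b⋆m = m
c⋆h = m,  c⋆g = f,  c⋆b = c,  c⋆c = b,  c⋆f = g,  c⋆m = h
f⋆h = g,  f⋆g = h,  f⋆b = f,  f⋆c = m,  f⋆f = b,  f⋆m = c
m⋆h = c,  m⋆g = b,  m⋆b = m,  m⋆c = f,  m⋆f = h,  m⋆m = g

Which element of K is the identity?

b

The identity e satisfies e ⋆ x = x for all x, so its row in the table reproduces the column headers.
Row b reads: h, g, b, c, f, m — exactly the header order. So b is the identity.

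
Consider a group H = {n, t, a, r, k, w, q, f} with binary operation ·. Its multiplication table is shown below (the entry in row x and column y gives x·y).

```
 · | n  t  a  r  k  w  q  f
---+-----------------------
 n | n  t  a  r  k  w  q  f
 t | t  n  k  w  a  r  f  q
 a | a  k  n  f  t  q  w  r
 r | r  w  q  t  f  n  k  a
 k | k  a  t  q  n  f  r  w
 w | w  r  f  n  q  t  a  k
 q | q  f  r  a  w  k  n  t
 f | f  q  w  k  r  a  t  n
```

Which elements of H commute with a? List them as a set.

Compare row a with column a entry by entry.
k·a = t = a·k, so k commutes with a.
w·a = f but a·w = q, so w does not.
Collecting the elements that commute with a: C(a) = {a, k, n, t}.

{a, k, n, t}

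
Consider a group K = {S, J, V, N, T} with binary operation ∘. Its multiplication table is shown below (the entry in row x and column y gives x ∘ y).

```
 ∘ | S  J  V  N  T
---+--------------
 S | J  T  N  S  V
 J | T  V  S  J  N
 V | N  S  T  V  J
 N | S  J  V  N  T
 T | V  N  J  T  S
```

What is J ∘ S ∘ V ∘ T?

J ∘ S = T
T ∘ V = J
J ∘ T = N
(Structurally, K here is isomorphic to the cyclic group Z_5.)

N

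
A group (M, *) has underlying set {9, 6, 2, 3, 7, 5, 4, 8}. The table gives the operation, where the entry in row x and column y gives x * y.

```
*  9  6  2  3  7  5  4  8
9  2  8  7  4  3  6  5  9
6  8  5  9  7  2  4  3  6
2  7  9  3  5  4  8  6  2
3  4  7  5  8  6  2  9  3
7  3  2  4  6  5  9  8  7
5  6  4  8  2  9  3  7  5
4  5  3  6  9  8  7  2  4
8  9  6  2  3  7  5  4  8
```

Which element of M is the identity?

8

The identity e satisfies e * x = x for all x, so its row in the table reproduces the column headers.
Row 8 reads: 9, 6, 2, 3, 7, 5, 4, 8 — exactly the header order. So 8 is the identity.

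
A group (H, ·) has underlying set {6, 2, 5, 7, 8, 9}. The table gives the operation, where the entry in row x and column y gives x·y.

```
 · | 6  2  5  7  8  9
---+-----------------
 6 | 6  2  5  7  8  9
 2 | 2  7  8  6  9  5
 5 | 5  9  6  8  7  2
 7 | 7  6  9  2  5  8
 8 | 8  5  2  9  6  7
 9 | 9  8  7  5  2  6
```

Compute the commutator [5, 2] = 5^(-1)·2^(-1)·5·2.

7

Identity is 6; from the table 5^(-1) = 5 and 2^(-1) = 7.
5·7 = 8
8·5 = 2
2·2 = 7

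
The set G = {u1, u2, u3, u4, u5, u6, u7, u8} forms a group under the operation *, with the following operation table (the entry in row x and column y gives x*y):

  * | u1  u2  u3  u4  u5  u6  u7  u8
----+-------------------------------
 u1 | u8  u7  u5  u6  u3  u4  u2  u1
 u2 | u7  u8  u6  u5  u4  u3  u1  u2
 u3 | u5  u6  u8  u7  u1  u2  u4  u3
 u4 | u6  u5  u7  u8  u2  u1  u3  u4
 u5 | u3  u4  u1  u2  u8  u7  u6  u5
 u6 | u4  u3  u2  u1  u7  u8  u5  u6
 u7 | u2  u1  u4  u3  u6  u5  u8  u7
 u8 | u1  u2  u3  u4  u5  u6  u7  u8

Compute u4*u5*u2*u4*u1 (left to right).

u6

u4*u5 = u2
u2*u2 = u8
u8*u4 = u4
u4*u1 = u6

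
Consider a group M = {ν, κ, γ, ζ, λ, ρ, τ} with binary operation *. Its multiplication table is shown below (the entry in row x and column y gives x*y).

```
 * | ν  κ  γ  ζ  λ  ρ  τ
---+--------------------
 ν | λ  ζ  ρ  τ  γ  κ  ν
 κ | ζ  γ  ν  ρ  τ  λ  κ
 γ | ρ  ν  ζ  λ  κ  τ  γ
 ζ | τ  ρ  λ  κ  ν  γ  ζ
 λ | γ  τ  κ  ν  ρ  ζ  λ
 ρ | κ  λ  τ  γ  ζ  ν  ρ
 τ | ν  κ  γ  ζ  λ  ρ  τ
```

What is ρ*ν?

κ

Read row ρ, column ν: ρ*ν = κ.
(Structurally, M here is isomorphic to the cyclic group Z_7.)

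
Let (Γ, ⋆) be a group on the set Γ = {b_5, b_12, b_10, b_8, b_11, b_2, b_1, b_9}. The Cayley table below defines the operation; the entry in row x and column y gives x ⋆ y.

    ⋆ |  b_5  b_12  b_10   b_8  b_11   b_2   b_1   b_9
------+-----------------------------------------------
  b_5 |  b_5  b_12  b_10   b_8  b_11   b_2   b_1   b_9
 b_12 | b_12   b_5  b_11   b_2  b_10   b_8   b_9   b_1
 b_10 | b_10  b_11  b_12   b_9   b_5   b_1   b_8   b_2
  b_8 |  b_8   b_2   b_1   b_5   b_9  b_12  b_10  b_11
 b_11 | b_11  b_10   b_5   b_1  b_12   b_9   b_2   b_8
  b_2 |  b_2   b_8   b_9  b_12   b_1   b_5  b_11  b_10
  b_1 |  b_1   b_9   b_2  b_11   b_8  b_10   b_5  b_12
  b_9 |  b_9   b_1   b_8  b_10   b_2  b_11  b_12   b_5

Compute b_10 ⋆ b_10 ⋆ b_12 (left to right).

b_10 ⋆ b_10 = b_12
b_12 ⋆ b_12 = b_5

b_5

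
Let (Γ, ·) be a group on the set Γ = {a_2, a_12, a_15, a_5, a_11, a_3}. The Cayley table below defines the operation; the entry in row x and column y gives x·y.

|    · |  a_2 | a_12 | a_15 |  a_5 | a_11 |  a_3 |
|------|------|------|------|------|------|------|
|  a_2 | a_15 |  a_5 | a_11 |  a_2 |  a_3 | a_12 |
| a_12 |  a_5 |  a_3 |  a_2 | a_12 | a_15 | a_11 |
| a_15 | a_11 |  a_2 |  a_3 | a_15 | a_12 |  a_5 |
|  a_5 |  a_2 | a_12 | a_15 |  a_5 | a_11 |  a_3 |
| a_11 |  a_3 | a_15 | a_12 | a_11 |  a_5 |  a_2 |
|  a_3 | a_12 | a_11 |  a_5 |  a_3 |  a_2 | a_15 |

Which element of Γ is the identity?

The identity e satisfies e·x = x for all x, so its row in the table reproduces the column headers.
Row a_5 reads: a_2, a_12, a_15, a_5, a_11, a_3 — exactly the header order. So a_5 is the identity.
(Structurally, Γ here is isomorphic to the cyclic group Z_6.)

a_5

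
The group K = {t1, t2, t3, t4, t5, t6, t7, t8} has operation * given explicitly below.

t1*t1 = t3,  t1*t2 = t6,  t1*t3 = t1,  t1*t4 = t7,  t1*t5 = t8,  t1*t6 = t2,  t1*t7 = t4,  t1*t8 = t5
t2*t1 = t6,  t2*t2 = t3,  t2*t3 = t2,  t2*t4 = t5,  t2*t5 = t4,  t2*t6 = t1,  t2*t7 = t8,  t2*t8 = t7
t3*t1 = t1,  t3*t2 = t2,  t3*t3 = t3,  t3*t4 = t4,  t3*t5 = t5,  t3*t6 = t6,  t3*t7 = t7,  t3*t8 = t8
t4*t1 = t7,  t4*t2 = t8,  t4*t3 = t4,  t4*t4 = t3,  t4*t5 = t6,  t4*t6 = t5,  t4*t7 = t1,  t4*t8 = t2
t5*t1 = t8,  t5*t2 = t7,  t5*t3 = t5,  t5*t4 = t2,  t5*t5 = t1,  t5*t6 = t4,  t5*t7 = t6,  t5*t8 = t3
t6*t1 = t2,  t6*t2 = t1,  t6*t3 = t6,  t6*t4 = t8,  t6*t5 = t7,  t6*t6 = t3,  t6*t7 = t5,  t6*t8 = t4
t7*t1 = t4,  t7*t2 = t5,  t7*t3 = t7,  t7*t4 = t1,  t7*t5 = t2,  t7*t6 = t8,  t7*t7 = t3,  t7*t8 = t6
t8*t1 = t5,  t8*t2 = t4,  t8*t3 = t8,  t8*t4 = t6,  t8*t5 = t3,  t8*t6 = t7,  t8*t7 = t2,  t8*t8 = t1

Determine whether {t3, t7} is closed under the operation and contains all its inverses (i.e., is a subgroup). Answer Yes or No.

Yes

{t3, t7} contains the identity t3.
Checking products: every product of two elements of {t3, t7} (read from the table) lies in {t3, t7}, so the set is closed.
In a finite group, a nonempty closed subset is a subgroup. So {t3, t7} ≤ K.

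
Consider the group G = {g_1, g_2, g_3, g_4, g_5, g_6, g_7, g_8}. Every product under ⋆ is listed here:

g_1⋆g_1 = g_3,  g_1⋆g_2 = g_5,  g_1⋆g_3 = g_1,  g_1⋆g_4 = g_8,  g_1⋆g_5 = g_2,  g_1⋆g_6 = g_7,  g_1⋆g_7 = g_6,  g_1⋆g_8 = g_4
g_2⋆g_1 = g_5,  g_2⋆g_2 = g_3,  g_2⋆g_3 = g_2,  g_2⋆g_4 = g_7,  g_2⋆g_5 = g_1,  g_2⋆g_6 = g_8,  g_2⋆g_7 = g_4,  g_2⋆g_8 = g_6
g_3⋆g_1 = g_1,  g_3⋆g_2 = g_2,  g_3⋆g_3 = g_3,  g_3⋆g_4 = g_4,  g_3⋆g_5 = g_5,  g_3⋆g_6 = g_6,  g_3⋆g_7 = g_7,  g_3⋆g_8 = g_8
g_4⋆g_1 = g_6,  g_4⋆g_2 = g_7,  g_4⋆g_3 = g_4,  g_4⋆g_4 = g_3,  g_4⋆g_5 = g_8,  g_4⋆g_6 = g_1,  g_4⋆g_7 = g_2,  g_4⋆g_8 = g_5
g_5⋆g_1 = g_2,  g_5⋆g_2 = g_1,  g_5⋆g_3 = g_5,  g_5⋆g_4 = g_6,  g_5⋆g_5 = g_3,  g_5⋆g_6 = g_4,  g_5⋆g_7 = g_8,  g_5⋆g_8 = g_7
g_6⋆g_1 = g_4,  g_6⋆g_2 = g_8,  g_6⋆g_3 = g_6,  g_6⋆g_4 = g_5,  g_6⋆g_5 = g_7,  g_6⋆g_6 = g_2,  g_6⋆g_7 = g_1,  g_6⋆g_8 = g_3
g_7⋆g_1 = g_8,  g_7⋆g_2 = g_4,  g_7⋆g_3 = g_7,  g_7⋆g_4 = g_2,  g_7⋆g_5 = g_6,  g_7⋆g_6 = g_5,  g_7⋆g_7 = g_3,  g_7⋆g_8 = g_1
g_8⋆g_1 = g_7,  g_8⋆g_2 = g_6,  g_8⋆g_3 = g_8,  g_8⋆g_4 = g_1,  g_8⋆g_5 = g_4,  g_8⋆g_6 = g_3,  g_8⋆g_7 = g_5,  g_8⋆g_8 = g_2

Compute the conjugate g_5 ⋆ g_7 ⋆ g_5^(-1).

The identity is g_3. In row g_5, the entry g_3 sits in column g_5, so g_5^(-1) = g_5.
g_5 ⋆ g_7 = g_8
g_8 ⋆ g_5 = g_4

g_4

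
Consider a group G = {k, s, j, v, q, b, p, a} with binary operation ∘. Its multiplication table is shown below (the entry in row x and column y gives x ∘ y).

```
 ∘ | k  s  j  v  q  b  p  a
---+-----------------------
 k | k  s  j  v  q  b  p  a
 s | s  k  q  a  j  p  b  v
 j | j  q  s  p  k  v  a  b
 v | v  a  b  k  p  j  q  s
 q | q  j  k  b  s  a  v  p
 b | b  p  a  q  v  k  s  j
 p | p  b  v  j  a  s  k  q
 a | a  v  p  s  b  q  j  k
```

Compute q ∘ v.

Read row q, column v: q ∘ v = b.

b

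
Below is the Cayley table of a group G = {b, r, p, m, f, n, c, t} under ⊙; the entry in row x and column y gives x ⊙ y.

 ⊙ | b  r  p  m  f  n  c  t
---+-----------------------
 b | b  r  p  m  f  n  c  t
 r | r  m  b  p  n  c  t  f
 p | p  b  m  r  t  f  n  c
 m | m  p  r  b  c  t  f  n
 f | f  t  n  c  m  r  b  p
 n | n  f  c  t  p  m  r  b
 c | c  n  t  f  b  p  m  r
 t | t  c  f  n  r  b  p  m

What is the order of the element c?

4

The identity element is b (its row matches the header).
c^1 = c
c^2 = c ⊙ c = m
c^3 = m ⊙ c = f
c^4 = f ⊙ c = b
The first power of c equal to the identity is c^4, so ord(c) = 4.
(Structurally, G here is isomorphic to the quaternion group Q_8.)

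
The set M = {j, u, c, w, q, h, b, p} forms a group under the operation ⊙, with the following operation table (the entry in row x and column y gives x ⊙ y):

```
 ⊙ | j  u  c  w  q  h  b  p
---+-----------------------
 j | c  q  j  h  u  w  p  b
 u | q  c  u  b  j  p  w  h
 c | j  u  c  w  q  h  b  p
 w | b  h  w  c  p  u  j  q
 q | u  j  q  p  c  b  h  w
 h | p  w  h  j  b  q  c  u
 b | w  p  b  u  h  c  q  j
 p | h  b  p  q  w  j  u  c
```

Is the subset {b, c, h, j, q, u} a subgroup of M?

b ⊙ u = p, which is not in {b, c, h, j, q, u}.
The subset is not closed under ⊙, so it is not a subgroup.

No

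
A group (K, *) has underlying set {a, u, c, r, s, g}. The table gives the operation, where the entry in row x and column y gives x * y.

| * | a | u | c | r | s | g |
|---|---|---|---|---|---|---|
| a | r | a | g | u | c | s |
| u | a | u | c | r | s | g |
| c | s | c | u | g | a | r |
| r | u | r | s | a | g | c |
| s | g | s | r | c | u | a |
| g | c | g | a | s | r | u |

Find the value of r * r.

Read row r, column r: r * r = a.

a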